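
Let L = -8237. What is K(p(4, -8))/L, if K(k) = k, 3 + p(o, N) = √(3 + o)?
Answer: 3/8237 - √7/8237 ≈ 4.3007e-5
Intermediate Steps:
p(o, N) = -3 + √(3 + o)
K(p(4, -8))/L = (-3 + √(3 + 4))/(-8237) = (-3 + √7)*(-1/8237) = 3/8237 - √7/8237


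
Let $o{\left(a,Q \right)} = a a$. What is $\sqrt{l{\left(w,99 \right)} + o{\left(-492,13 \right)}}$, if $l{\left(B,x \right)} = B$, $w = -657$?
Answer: $3 \sqrt{26823} \approx 491.33$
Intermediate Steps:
$o{\left(a,Q \right)} = a^{2}$
$\sqrt{l{\left(w,99 \right)} + o{\left(-492,13 \right)}} = \sqrt{-657 + \left(-492\right)^{2}} = \sqrt{-657 + 242064} = \sqrt{241407} = 3 \sqrt{26823}$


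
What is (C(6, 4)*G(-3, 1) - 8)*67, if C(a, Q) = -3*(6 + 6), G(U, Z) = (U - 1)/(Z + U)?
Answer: -5360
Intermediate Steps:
G(U, Z) = (-1 + U)/(U + Z)
C(a, Q) = -36 (C(a, Q) = -3*12 = -36)
(C(6, 4)*G(-3, 1) - 8)*67 = (-36*(-1 - 3)/(-3 + 1) - 8)*67 = (-36*(-4)/(-2) - 8)*67 = (-(-18)*(-4) - 8)*67 = (-36*2 - 8)*67 = (-72 - 8)*67 = -80*67 = -5360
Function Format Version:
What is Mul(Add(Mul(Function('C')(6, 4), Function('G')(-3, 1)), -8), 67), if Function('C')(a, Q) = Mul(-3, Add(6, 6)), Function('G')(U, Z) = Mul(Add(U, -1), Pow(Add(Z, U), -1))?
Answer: -5360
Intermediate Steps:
Function('G')(U, Z) = Mul(Pow(Add(U, Z), -1), Add(-1, U)) (Function('G')(U, Z) = Mul(Add(-1, U), Pow(Add(U, Z), -1)) = Mul(Pow(Add(U, Z), -1), Add(-1, U)))
Function('C')(a, Q) = -36 (Function('C')(a, Q) = Mul(-3, 12) = -36)
Mul(Add(Mul(Function('C')(6, 4), Function('G')(-3, 1)), -8), 67) = Mul(Add(Mul(-36, Mul(Pow(Add(-3, 1), -1), Add(-1, -3))), -8), 67) = Mul(Add(Mul(-36, Mul(Pow(-2, -1), -4)), -8), 67) = Mul(Add(Mul(-36, Mul(Rational(-1, 2), -4)), -8), 67) = Mul(Add(Mul(-36, 2), -8), 67) = Mul(Add(-72, -8), 67) = Mul(-80, 67) = -5360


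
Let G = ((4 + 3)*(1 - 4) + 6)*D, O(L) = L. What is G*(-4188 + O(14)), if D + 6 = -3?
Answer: -563490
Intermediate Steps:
D = -9 (D = -6 - 3 = -9)
G = 135 (G = ((4 + 3)*(1 - 4) + 6)*(-9) = (7*(-3) + 6)*(-9) = (-21 + 6)*(-9) = -15*(-9) = 135)
G*(-4188 + O(14)) = 135*(-4188 + 14) = 135*(-4174) = -563490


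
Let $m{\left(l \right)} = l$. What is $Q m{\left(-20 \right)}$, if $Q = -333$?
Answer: $6660$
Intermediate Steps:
$Q m{\left(-20 \right)} = \left(-333\right) \left(-20\right) = 6660$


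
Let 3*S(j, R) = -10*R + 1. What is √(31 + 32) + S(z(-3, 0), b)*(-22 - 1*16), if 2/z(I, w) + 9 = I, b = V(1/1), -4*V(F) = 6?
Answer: -608/3 + 3*√7 ≈ -194.73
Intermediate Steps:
V(F) = -3/2 (V(F) = -¼*6 = -3/2)
b = -3/2 ≈ -1.5000
z(I, w) = 2/(-9 + I)
S(j, R) = ⅓ - 10*R/3 (S(j, R) = (-10*R + 1)/3 = (1 - 10*R)/3 = ⅓ - 10*R/3)
√(31 + 32) + S(z(-3, 0), b)*(-22 - 1*16) = √(31 + 32) + (⅓ - 10/3*(-3/2))*(-22 - 1*16) = √63 + (⅓ + 5)*(-22 - 16) = 3*√7 + (16/3)*(-38) = 3*√7 - 608/3 = -608/3 + 3*√7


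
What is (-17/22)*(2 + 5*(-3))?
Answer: 221/22 ≈ 10.045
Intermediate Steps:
(-17/22)*(2 + 5*(-3)) = (-17*1/22)*(2 - 15) = -17/22*(-13) = 221/22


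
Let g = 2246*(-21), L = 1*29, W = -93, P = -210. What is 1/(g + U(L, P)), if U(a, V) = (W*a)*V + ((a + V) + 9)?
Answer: 1/519032 ≈ 1.9267e-6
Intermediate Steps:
L = 29
U(a, V) = 9 + V + a - 93*V*a (U(a, V) = (-93*a)*V + ((a + V) + 9) = -93*V*a + ((V + a) + 9) = -93*V*a + (9 + V + a) = 9 + V + a - 93*V*a)
g = -47166
1/(g + U(L, P)) = 1/(-47166 + (9 - 210 + 29 - 93*(-210)*29)) = 1/(-47166 + (9 - 210 + 29 + 566370)) = 1/(-47166 + 566198) = 1/519032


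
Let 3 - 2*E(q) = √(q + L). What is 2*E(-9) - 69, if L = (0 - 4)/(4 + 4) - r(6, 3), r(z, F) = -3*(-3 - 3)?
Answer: -66 - I*√110/2 ≈ -66.0 - 5.244*I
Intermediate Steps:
r(z, F) = 18 (r(z, F) = -3*(-6) = 18)
L = -37/2 (L = (0 - 4)/(4 + 4) - 1*18 = -4/8 - 18 = -4*⅛ - 18 = -½ - 18 = -37/2 ≈ -18.500)
E(q) = 3/2 - √(-37/2 + q)/2 (E(q) = 3/2 - √(q - 37/2)/2 = 3/2 - √(-37/2 + q)/2)
2*E(-9) - 69 = 2*(3/2 - √(-74 + 4*(-9))/4) - 69 = 2*(3/2 - √(-74 - 36)/4) - 69 = 2*(3/2 - I*√110/4) - 69 = (3 - I*√110/2) - 69 = -66 - I*√110/2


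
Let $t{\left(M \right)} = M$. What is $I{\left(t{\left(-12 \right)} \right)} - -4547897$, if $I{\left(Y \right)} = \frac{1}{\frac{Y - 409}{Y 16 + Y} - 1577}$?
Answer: $\frac{1461180183235}{321287} \approx 4.5479 \cdot 10^{6}$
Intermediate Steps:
$I{\left(Y \right)} = \frac{1}{-1577 + \frac{-409 + Y}{17 Y}}$ ($I{\left(Y \right)} = \frac{1}{\frac{-409 + Y}{16 Y + Y} - 1577} = \frac{1}{\frac{-409 + Y}{17 Y} - 1577} = \frac{1}{-1577 + \frac{-409 + Y}{17 Y}}$)
$I{\left(t{\left(-12 \right)} \right)} - -4547897 = \left(-17\right) \left(-12\right) \frac{1}{409 + 26808 \left(-12\right)} - -4547897 = \left(-17\right) \left(-12\right) \frac{1}{409 - 321696} + 4547897 = \left(-17\right) \left(-12\right) \frac{1}{-321287} + 4547897 = \left(-17\right) \left(-12\right) \left(- \frac{1}{321287}\right) + 4547897 = - \frac{204}{321287} + 4547897 = \frac{1461180183235}{321287}$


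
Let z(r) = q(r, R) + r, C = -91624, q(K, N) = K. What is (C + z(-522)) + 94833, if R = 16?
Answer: 2165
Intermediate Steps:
z(r) = 2*r (z(r) = r + r = 2*r)
(C + z(-522)) + 94833 = (-91624 + 2*(-522)) + 94833 = (-91624 - 1044) + 94833 = -92668 + 94833 = 2165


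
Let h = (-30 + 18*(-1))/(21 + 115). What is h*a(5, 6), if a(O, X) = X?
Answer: -36/17 ≈ -2.1176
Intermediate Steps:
h = -6/17 (h = (-30 - 18)/136 = -48*1/136 = -6/17 ≈ -0.35294)
h*a(5, 6) = -6/17*6 = -36/17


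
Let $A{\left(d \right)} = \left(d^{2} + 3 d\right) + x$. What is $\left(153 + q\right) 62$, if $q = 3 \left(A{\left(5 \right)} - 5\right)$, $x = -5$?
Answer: $15066$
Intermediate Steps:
$A{\left(d \right)} = -5 + d^{2} + 3 d$ ($A{\left(d \right)} = \left(d^{2} + 3 d\right) - 5 = -5 + d^{2} + 3 d$)
$q = 90$ ($q = 3 \left(\left(-5 + 5^{2} + 3 \cdot 5\right) - 5\right) = 3 \left(\left(-5 + 25 + 15\right) - 5\right) = 3 \left(35 - 5\right) = 3 \cdot 30 = 90$)
$\left(153 + q\right) 62 = \left(153 + 90\right) 62 = 243 \cdot 62 = 15066$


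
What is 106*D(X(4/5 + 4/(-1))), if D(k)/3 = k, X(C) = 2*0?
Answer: 0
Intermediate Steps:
X(C) = 0
D(k) = 3*k
106*D(X(4/5 + 4/(-1))) = 106*(3*0) = 106*0 = 0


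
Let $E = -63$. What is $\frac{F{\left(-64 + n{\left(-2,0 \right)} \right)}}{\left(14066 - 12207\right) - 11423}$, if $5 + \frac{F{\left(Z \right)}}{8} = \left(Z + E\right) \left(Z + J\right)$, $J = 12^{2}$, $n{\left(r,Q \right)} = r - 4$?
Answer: $\frac{19694}{2391} \approx 8.2367$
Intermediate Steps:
$n{\left(r,Q \right)} = -4 + r$
$J = 144$
$F{\left(Z \right)} = -40 + 8 \left(-63 + Z\right) \left(144 + Z\right)$ ($F{\left(Z \right)} = -40 + 8 \left(Z - 63\right) \left(Z + 144\right) = -40 + 8 \left(-63 + Z\right) \left(144 + Z\right)$)
$\frac{F{\left(-64 + n{\left(-2,0 \right)} \right)}}{\left(14066 - 12207\right) - 11423} = \frac{-72616 + 8 \left(-64 - 6\right)^{2} + 648 \left(-64 - 6\right)}{\left(14066 - 12207\right) - 11423} = \frac{-72616 + 8 \left(-64 - 6\right)^{2} + 648 \left(-64 - 6\right)}{1859 - 11423} = \frac{-72616 + 8 \left(-70\right)^{2} + 648 \left(-70\right)}{-9564} = \left(-72616 + 8 \cdot 4900 - 45360\right) \left(- \frac{1}{9564}\right) = \left(-72616 + 39200 - 45360\right) \left(- \frac{1}{9564}\right) = \left(-78776\right) \left(- \frac{1}{9564}\right) = \frac{19694}{2391}$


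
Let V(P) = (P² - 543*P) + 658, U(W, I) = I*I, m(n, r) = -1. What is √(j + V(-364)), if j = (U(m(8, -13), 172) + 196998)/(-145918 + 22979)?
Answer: 6*√138882590953573/122939 ≈ 575.16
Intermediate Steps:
U(W, I) = I²
V(P) = 658 + P² - 543*P
j = -226582/122939 (j = (172² + 196998)/(-145918 + 22979) = (29584 + 196998)/(-122939) = 226582*(-1/122939) = -226582/122939 ≈ -1.8430)
√(j + V(-364)) = √(-226582/122939 + (658 + (-364)² - 543*(-364))) = √(-226582/122939 + (658 + 132496 + 197652)) = √(-226582/122939 + 330806) = √(40668732252/122939) = 6*√138882590953573/122939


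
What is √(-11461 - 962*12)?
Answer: I*√23005 ≈ 151.67*I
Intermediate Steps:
√(-11461 - 962*12) = √(-11461 - 11544) = √(-23005) = I*√23005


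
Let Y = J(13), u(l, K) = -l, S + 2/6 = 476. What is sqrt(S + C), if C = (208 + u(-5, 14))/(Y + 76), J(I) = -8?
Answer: 5*sqrt(199257)/102 ≈ 21.881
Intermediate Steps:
S = 1427/3 (S = -1/3 + 476 = 1427/3 ≈ 475.67)
Y = -8
C = 213/68 (C = (208 - 1*(-5))/(-8 + 76) = (208 + 5)/68 = 213*(1/68) = 213/68 ≈ 3.1324)
sqrt(S + C) = sqrt(1427/3 + 213/68) = sqrt(97675/204) = 5*sqrt(199257)/102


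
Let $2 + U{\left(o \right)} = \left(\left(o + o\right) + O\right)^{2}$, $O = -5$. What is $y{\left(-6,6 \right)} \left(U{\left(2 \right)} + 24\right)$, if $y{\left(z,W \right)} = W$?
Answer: $138$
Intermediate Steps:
$U{\left(o \right)} = -2 + \left(-5 + 2 o\right)^{2}$ ($U{\left(o \right)} = -2 + \left(\left(o + o\right) - 5\right)^{2} = -2 + \left(2 o - 5\right)^{2} = -2 + \left(-5 + 2 o\right)^{2}$)
$y{\left(-6,6 \right)} \left(U{\left(2 \right)} + 24\right) = 6 \left(\left(-2 + \left(-5 + 2 \cdot 2\right)^{2}\right) + 24\right) = 6 \left(\left(-2 + \left(-5 + 4\right)^{2}\right) + 24\right) = 6 \left(\left(-2 + \left(-1\right)^{2}\right) + 24\right) = 6 \left(\left(-2 + 1\right) + 24\right) = 6 \left(-1 + 24\right) = 6 \cdot 23 = 138$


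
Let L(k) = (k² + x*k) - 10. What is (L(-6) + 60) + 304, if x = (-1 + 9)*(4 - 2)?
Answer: 294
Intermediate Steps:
x = 16 (x = 8*2 = 16)
L(k) = -10 + k² + 16*k (L(k) = (k² + 16*k) - 10 = -10 + k² + 16*k)
(L(-6) + 60) + 304 = ((-10 + (-6)² + 16*(-6)) + 60) + 304 = ((-10 + 36 - 96) + 60) + 304 = (-70 + 60) + 304 = -10 + 304 = 294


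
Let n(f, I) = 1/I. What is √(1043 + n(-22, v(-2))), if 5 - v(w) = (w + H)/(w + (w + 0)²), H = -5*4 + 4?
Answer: √204442/14 ≈ 32.297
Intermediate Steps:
H = -16 (H = -20 + 4 = -16)
v(w) = 5 - (-16 + w)/(w + w²) (v(w) = 5 - (w - 16)/(w + (w + 0)²) = 5 - (-16 + w)/(w + w²))
√(1043 + n(-22, v(-2))) = √(1043 + 1/((16 + 4*(-2) + 5*(-2)²)/((-2)*(1 - 2)))) = √(1043 + 1/(-½*(16 - 8 + 5*4)/(-1))) = √(1043 + 1/(-½*(-1)*(16 - 8 + 20))) = √(1043 + 1/(-½*(-1)*28)) = √(1043 + 1/14) = √(14603/14) = √204442/14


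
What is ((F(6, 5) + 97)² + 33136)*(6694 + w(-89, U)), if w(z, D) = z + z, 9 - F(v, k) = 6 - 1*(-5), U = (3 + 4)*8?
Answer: 274721076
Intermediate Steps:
U = 56 (U = 7*8 = 56)
F(v, k) = -2 (F(v, k) = 9 - (6 - 1*(-5)) = 9 - (6 + 5) = 9 - 1*11 = 9 - 11 = -2)
w(z, D) = 2*z
((F(6, 5) + 97)² + 33136)*(6694 + w(-89, U)) = ((-2 + 97)² + 33136)*(6694 + 2*(-89)) = (95² + 33136)*(6694 - 178) = (9025 + 33136)*6516 = 42161*6516 = 274721076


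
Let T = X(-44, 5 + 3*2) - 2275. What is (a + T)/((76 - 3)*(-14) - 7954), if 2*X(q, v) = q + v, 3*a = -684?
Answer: 5039/17952 ≈ 0.28069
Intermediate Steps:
a = -228 (a = (⅓)*(-684) = -228)
X(q, v) = q/2 + v/2 (X(q, v) = (q + v)/2 = q/2 + v/2)
T = -4583/2 (T = ((½)*(-44) + (5 + 3*2)/2) - 2275 = (-22 + (5 + 6)/2) - 2275 = (-22 + (½)*11) - 2275 = (-22 + 11/2) - 2275 = -33/2 - 2275 = -4583/2 ≈ -2291.5)
(a + T)/((76 - 3)*(-14) - 7954) = (-228 - 4583/2)/((76 - 3)*(-14) - 7954) = -5039/(2*(73*(-14) - 7954)) = -5039/(2*(-1022 - 7954)) = -5039/2/(-8976) = -5039/2*(-1/8976) = 5039/17952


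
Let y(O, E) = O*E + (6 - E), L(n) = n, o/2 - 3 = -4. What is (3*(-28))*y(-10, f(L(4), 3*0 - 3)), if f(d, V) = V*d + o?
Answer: -13440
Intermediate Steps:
o = -2 (o = 6 + 2*(-4) = 6 - 8 = -2)
f(d, V) = -2 + V*d (f(d, V) = V*d - 2 = -2 + V*d)
y(O, E) = 6 - E + E*O (y(O, E) = E*O + (6 - E) = 6 - E + E*O)
(3*(-28))*y(-10, f(L(4), 3*0 - 3)) = (3*(-28))*(6 - (-2 + (3*0 - 3)*4) + (-2 + (3*0 - 3)*4)*(-10)) = -84*(6 - (-2 + (0 - 3)*4) + (-2 + (0 - 3)*4)*(-10)) = -84*(6 - (-2 - 3*4) + (-2 - 3*4)*(-10)) = -84*(6 - (-2 - 12) + (-2 - 12)*(-10)) = -84*(6 - 1*(-14) - 14*(-10)) = -84*(6 + 14 + 140) = -84*160 = -13440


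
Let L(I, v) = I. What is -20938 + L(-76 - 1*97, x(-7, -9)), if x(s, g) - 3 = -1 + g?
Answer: -21111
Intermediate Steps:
x(s, g) = 2 + g (x(s, g) = 3 + (-1 + g) = 2 + g)
-20938 + L(-76 - 1*97, x(-7, -9)) = -20938 + (-76 - 1*97) = -20938 + (-76 - 97) = -20938 - 173 = -21111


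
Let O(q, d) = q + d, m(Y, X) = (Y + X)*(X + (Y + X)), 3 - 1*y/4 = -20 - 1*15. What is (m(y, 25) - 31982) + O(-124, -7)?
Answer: 3641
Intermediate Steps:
y = 152 (y = 12 - 4*(-20 - 1*15) = 12 - 4*(-20 - 15) = 12 - 4*(-35) = 12 + 140 = 152)
m(Y, X) = (X + Y)*(Y + 2*X) (m(Y, X) = (X + Y)*(X + (X + Y)) = (X + Y)*(Y + 2*X))
O(q, d) = d + q
(m(y, 25) - 31982) + O(-124, -7) = ((152**2 + 2*25**2 + 3*25*152) - 31982) + (-7 - 124) = ((23104 + 2*625 + 11400) - 31982) - 131 = ((23104 + 1250 + 11400) - 31982) - 131 = (35754 - 31982) - 131 = 3772 - 131 = 3641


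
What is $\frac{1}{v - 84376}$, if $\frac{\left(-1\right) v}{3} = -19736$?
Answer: $- \frac{1}{25168} \approx -3.9733 \cdot 10^{-5}$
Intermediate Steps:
$v = 59208$ ($v = \left(-3\right) \left(-19736\right) = 59208$)
$\frac{1}{v - 84376} = \frac{1}{59208 - 84376} = \frac{1}{-25168} = - \frac{1}{25168}$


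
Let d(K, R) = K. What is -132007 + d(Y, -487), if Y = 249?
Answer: -131758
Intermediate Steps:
-132007 + d(Y, -487) = -132007 + 249 = -131758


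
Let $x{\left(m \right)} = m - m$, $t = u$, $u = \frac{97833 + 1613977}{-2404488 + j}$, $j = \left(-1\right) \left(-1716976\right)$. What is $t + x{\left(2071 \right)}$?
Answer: $- \frac{855905}{343756} \approx -2.4899$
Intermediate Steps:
$j = 1716976$
$u = - \frac{855905}{343756}$ ($u = \frac{97833 + 1613977}{-2404488 + 1716976} = \frac{1711810}{-687512} = 1711810 \left(- \frac{1}{687512}\right) = - \frac{855905}{343756} \approx -2.4899$)
$t = - \frac{855905}{343756} \approx -2.4899$
$x{\left(m \right)} = 0$
$t + x{\left(2071 \right)} = - \frac{855905}{343756} + 0 = - \frac{855905}{343756}$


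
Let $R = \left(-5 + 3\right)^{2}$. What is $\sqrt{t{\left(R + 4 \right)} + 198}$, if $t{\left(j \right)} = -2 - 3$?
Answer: $\sqrt{193} \approx 13.892$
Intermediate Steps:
$R = 4$ ($R = \left(-2\right)^{2} = 4$)
$t{\left(j \right)} = -5$ ($t{\left(j \right)} = -2 - 3 = -5$)
$\sqrt{t{\left(R + 4 \right)} + 198} = \sqrt{-5 + 198} = \sqrt{193}$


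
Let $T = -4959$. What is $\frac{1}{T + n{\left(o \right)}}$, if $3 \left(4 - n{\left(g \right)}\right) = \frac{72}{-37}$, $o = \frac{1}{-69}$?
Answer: $- \frac{37}{183311} \approx -0.00020184$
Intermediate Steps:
$o = - \frac{1}{69} \approx -0.014493$
$n{\left(g \right)} = \frac{172}{37}$ ($n{\left(g \right)} = 4 - \frac{72 \frac{1}{-37}}{3} = 4 - \frac{72 \left(- \frac{1}{37}\right)}{3} = 4 - - \frac{24}{37} = 4 + \frac{24}{37} = \frac{172}{37}$)
$\frac{1}{T + n{\left(o \right)}} = \frac{1}{-4959 + \frac{172}{37}} = \frac{1}{- \frac{183311}{37}} = - \frac{37}{183311}$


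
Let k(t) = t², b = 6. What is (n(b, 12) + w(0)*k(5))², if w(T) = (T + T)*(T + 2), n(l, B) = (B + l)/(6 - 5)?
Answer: 324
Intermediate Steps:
n(l, B) = B + l (n(l, B) = (B + l)/1 = (B + l)*1 = B + l)
w(T) = 2*T*(2 + T) (w(T) = (2*T)*(2 + T) = 2*T*(2 + T))
(n(b, 12) + w(0)*k(5))² = ((12 + 6) + (2*0*(2 + 0))*5²)² = (18 + (2*0*2)*25)² = (18 + 0*25)² = (18 + 0)² = 18² = 324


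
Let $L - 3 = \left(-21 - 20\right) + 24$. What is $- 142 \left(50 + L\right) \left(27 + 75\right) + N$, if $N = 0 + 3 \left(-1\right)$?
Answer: $-521427$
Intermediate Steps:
$L = -14$ ($L = 3 + \left(\left(-21 - 20\right) + 24\right) = 3 + \left(-41 + 24\right) = 3 - 17 = -14$)
$N = -3$ ($N = 0 - 3 = -3$)
$- 142 \left(50 + L\right) \left(27 + 75\right) + N = - 142 \left(50 - 14\right) \left(27 + 75\right) - 3 = - 142 \cdot 36 \cdot 102 - 3 = \left(-142\right) 3672 - 3 = -521424 - 3 = -521427$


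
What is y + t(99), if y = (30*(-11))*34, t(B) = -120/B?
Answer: -370300/33 ≈ -11221.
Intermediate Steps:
y = -11220 (y = -330*34 = -11220)
y + t(99) = -11220 - 120/99 = -11220 - 120*1/99 = -11220 - 40/33 = -370300/33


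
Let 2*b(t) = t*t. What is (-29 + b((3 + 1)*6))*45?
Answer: 11655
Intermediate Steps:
b(t) = t²/2 (b(t) = (t*t)/2 = t²/2)
(-29 + b((3 + 1)*6))*45 = (-29 + ((3 + 1)*6)²/2)*45 = (-29 + (4*6)²/2)*45 = (-29 + (½)*24²)*45 = (-29 + (½)*576)*45 = (-29 + 288)*45 = 259*45 = 11655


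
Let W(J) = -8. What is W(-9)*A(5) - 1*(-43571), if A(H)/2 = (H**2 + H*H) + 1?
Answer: 42755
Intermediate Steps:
A(H) = 2 + 4*H**2 (A(H) = 2*((H**2 + H*H) + 1) = 2*((H**2 + H**2) + 1) = 2*(2*H**2 + 1) = 2*(1 + 2*H**2) = 2 + 4*H**2)
W(-9)*A(5) - 1*(-43571) = -8*(2 + 4*5**2) - 1*(-43571) = -8*(2 + 4*25) + 43571 = -8*(2 + 100) + 43571 = -8*102 + 43571 = -816 + 43571 = 42755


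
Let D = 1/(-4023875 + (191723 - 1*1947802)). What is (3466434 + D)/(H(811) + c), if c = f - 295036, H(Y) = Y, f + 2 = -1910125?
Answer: -20035829064035/12741053159808 ≈ -1.5725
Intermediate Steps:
f = -1910127 (f = -2 - 1910125 = -1910127)
D = -1/5779954 (D = 1/(-4023875 + (191723 - 1947802)) = 1/(-4023875 - 1756079) = 1/(-5779954) = -1/5779954 ≈ -1.7301e-7)
c = -2205163 (c = -1910127 - 295036 = -2205163)
(3466434 + D)/(H(811) + c) = (3466434 - 1/5779954)/(811 - 2205163) = (20035829064035/5779954)/(-2204352) = (20035829064035/5779954)*(-1/2204352) = -20035829064035/12741053159808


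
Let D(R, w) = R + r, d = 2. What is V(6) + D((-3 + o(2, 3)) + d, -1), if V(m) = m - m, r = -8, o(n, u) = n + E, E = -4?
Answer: -11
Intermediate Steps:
o(n, u) = -4 + n (o(n, u) = n - 4 = -4 + n)
D(R, w) = -8 + R (D(R, w) = R - 8 = -8 + R)
V(m) = 0
V(6) + D((-3 + o(2, 3)) + d, -1) = 0 + (-8 + ((-3 + (-4 + 2)) + 2)) = 0 + (-8 + ((-3 - 2) + 2)) = 0 + (-8 + (-5 + 2)) = 0 + (-8 - 3) = 0 - 11 = -11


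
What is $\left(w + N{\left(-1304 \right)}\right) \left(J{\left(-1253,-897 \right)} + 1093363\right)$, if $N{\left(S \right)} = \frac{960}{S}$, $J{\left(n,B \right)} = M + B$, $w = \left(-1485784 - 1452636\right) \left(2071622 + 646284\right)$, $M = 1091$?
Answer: $- \frac{1423565102226807386160}{163} \approx -8.7335 \cdot 10^{18}$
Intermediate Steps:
$w = -7986349348520$ ($w = \left(-2938420\right) 2717906 = -7986349348520$)
$J{\left(n,B \right)} = 1091 + B$
$\left(w + N{\left(-1304 \right)}\right) \left(J{\left(-1253,-897 \right)} + 1093363\right) = \left(-7986349348520 + \frac{960}{-1304}\right) \left(\left(1091 - 897\right) + 1093363\right) = \left(-7986349348520 + 960 \left(- \frac{1}{1304}\right)\right) \left(194 + 1093363\right) = \left(-7986349348520 - \frac{120}{163}\right) 1093557 = \left(- \frac{1301774943808880}{163}\right) 1093557 = - \frac{1423565102226807386160}{163}$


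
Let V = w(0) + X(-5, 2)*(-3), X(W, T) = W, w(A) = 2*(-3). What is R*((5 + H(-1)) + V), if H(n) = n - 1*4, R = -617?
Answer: -5553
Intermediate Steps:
w(A) = -6
H(n) = -4 + n (H(n) = n - 4 = -4 + n)
V = 9 (V = -6 - 5*(-3) = -6 + 15 = 9)
R*((5 + H(-1)) + V) = -617*((5 + (-4 - 1)) + 9) = -617*((5 - 5) + 9) = -617*(0 + 9) = -617*9 = -5553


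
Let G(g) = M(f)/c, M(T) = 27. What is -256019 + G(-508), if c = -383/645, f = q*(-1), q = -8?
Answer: -98072692/383 ≈ -2.5606e+5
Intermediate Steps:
f = 8 (f = -8*(-1) = 8)
c = -383/645 (c = -383*1/645 = -383/645 ≈ -0.59380)
G(g) = -17415/383 (G(g) = 27/(-383/645) = 27*(-645/383) = -17415/383)
-256019 + G(-508) = -256019 - 17415/383 = -98072692/383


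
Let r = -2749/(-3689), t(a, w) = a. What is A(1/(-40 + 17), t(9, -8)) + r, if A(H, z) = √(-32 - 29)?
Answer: 2749/3689 + I*√61 ≈ 0.74519 + 7.8102*I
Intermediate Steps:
A(H, z) = I*√61 (A(H, z) = √(-61) = I*√61)
r = 2749/3689 (r = -2749*(-1/3689) = 2749/3689 ≈ 0.74519)
A(1/(-40 + 17), t(9, -8)) + r = I*√61 + 2749/3689 = 2749/3689 + I*√61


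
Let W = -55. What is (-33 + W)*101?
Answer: -8888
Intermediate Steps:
(-33 + W)*101 = (-33 - 55)*101 = -88*101 = -8888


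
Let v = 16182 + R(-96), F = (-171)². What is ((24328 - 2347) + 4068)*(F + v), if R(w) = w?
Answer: 1180723023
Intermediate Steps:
F = 29241
v = 16086 (v = 16182 - 96 = 16086)
((24328 - 2347) + 4068)*(F + v) = ((24328 - 2347) + 4068)*(29241 + 16086) = (21981 + 4068)*45327 = 26049*45327 = 1180723023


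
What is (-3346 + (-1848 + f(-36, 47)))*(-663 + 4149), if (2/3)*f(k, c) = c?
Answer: -17860521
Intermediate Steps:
f(k, c) = 3*c/2
(-3346 + (-1848 + f(-36, 47)))*(-663 + 4149) = (-3346 + (-1848 + (3/2)*47))*(-663 + 4149) = (-3346 + (-1848 + 141/2))*3486 = (-3346 - 3555/2)*3486 = -10247/2*3486 = -17860521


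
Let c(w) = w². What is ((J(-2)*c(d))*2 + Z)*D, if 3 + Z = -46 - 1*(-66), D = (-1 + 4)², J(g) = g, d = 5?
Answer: -747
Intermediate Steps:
D = 9 (D = 3² = 9)
Z = 17 (Z = -3 + (-46 - 1*(-66)) = -3 + (-46 + 66) = -3 + 20 = 17)
((J(-2)*c(d))*2 + Z)*D = (-2*5²*2 + 17)*9 = (-2*25*2 + 17)*9 = (-50*2 + 17)*9 = (-100 + 17)*9 = -83*9 = -747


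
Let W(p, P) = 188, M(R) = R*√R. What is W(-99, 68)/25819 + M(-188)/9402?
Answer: 188/25819 - 188*I*√47/4701 ≈ 0.0072815 - 0.27417*I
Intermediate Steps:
M(R) = R^(3/2)
W(-99, 68)/25819 + M(-188)/9402 = 188/25819 + (-188)^(3/2)/9402 = 188*(1/25819) - 376*I*√47*(1/9402) = 188/25819 - 188*I*√47/4701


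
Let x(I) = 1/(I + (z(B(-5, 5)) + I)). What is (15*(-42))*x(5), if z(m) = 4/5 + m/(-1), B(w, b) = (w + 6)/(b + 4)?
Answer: -28350/481 ≈ -58.940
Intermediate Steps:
B(w, b) = (6 + w)/(4 + b)
z(m) = ⅘ - m (z(m) = 4*(⅕) + m*(-1) = ⅘ - m)
x(I) = 1/(31/45 + 2*I) (x(I) = 1/(I + ((⅘ - (6 - 5)/(4 + 5)) + I)) = 1/(I + ((⅘ - 1/9) + I)) = 1/(I + ((⅘ - 1*⅑) + I)) = 1/(I + ((⅘ - ⅑) + I)) = 1/(I + (31/45 + I)) = 1/(31/45 + 2*I))
(15*(-42))*x(5) = (15*(-42))*(45/(31 + 90*5)) = -28350/(31 + 450) = -28350/481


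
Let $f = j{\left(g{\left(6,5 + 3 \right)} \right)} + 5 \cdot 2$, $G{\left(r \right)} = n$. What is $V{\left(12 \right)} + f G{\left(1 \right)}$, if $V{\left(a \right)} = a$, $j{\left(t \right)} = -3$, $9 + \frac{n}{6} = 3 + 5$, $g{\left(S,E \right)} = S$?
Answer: $-30$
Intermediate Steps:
$n = -6$ ($n = -54 + 6 \left(3 + 5\right) = -54 + 6 \cdot 8 = -54 + 48 = -6$)
$G{\left(r \right)} = -6$
$f = 7$ ($f = -3 + 5 \cdot 2 = -3 + 10 = 7$)
$V{\left(12 \right)} + f G{\left(1 \right)} = 12 + 7 \left(-6\right) = 12 - 42 = -30$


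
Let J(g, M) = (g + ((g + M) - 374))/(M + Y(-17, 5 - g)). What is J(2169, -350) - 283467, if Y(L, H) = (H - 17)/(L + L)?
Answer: -2755138649/9719 ≈ -2.8348e+5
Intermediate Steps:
Y(L, H) = (-17 + H)/(2*L) (Y(L, H) = (-17 + H)/((2*L)) = (-17 + H)*(1/(2*L)) = (-17 + H)/(2*L))
J(g, M) = (-374 + M + 2*g)/(6/17 + M + g/34) (J(g, M) = (g + ((g + M) - 374))/(M + (1/2)*(-17 + (5 - g))/(-17)) = (g + ((M + g) - 374))/(M + (1/2)*(-1/17)*(-12 - g)) = (g + (-374 + M + g))/(M + (6/17 + g/34)) = (-374 + M + 2*g)/(6/17 + M + g/34))
J(2169, -350) - 283467 = 34*(-374 - 350 + 2*2169)/(12 + 2169 + 34*(-350)) - 283467 = 34*(-374 - 350 + 4338)/(12 + 2169 - 11900) - 283467 = 34*3614/(-9719) - 283467 = 34*(-1/9719)*3614 - 283467 = -122876/9719 - 283467 = -2755138649/9719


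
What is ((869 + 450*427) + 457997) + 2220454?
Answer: 2871470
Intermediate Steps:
((869 + 450*427) + 457997) + 2220454 = ((869 + 192150) + 457997) + 2220454 = (193019 + 457997) + 2220454 = 651016 + 2220454 = 2871470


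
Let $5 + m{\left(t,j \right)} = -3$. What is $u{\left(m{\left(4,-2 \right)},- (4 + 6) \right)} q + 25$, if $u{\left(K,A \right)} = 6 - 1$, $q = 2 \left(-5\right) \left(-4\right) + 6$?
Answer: $255$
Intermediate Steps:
$m{\left(t,j \right)} = -8$ ($m{\left(t,j \right)} = -5 - 3 = -8$)
$q = 46$ ($q = \left(-10\right) \left(-4\right) + 6 = 40 + 6 = 46$)
$u{\left(K,A \right)} = 5$ ($u{\left(K,A \right)} = 6 - 1 = 5$)
$u{\left(m{\left(4,-2 \right)},- (4 + 6) \right)} q + 25 = 5 \cdot 46 + 25 = 230 + 25 = 255$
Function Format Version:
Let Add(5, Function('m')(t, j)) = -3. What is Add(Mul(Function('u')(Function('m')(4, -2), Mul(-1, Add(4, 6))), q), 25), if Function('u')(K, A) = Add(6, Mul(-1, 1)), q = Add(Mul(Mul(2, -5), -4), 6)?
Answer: 255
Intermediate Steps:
Function('m')(t, j) = -8 (Function('m')(t, j) = Add(-5, -3) = -8)
q = 46 (q = Add(Mul(-10, -4), 6) = Add(40, 6) = 46)
Function('u')(K, A) = 5 (Function('u')(K, A) = Add(6, -1) = 5)
Add(Mul(Function('u')(Function('m')(4, -2), Mul(-1, Add(4, 6))), q), 25) = Add(Mul(5, 46), 25) = Add(230, 25) = 255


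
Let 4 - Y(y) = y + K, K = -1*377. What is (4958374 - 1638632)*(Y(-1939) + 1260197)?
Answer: 4191230710614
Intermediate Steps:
K = -377
Y(y) = 381 - y (Y(y) = 4 - (y - 377) = 4 - (-377 + y) = 4 + (377 - y) = 381 - y)
(4958374 - 1638632)*(Y(-1939) + 1260197) = (4958374 - 1638632)*((381 - 1*(-1939)) + 1260197) = 3319742*((381 + 1939) + 1260197) = 3319742*(2320 + 1260197) = 3319742*1262517 = 4191230710614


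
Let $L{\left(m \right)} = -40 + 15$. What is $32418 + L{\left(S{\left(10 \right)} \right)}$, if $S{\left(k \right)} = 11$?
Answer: $32393$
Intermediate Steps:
$L{\left(m \right)} = -25$
$32418 + L{\left(S{\left(10 \right)} \right)} = 32418 - 25 = 32393$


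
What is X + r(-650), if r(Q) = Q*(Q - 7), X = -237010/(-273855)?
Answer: 23390002952/54771 ≈ 4.2705e+5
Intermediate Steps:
X = 47402/54771 (X = -237010*(-1/273855) = 47402/54771 ≈ 0.86546)
r(Q) = Q*(-7 + Q)
X + r(-650) = 47402/54771 - 650*(-7 - 650) = 47402/54771 - 650*(-657) = 47402/54771 + 427050 = 23390002952/54771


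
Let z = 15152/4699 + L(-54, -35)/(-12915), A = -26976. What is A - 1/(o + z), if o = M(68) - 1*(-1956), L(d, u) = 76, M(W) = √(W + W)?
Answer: -47669182268666880688136502/1767095987792696221007 + 3682982973132225*√34/7068383951170784884028 ≈ -26976.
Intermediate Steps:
M(W) = √2*√W (M(W) = √(2*W) = √2*√W)
z = 195330956/60687585 (z = 15152/4699 + 76/(-12915) = 15152*(1/4699) + 76*(-1/12915) = 15152/4699 - 76/12915 = 195330956/60687585 ≈ 3.2186)
o = 1956 + 2*√34 (o = √2*√68 - 1*(-1956) = √2*(2*√17) + 1956 = 2*√34 + 1956 = 1956 + 2*√34 ≈ 1967.7)
A - 1/(o + z) = -26976 - 1/((1956 + 2*√34) + 195330956/60687585) = -26976 - 1/(118900247216/60687585 + 2*√34)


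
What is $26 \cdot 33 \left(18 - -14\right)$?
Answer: $27456$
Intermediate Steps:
$26 \cdot 33 \left(18 - -14\right) = 858 \left(18 + 14\right) = 858 \cdot 32 = 27456$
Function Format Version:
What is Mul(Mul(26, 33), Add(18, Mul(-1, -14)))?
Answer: 27456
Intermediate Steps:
Mul(Mul(26, 33), Add(18, Mul(-1, -14))) = Mul(858, Add(18, 14)) = Mul(858, 32) = 27456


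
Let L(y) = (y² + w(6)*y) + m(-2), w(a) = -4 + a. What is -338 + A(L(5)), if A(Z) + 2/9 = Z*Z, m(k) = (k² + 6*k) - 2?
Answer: 2581/9 ≈ 286.78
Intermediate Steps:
m(k) = -2 + k² + 6*k
L(y) = -10 + y² + 2*y (L(y) = (y² + (-4 + 6)*y) + (-2 + (-2)² + 6*(-2)) = (y² + 2*y) + (-2 + 4 - 12) = (y² + 2*y) - 10 = -10 + y² + 2*y)
A(Z) = -2/9 + Z² (A(Z) = -2/9 + Z*Z = -2/9 + Z²)
-338 + A(L(5)) = -338 + (-2/9 + (-10 + 5² + 2*5)²) = -338 + (-2/9 + (-10 + 25 + 10)²) = -338 + (-2/9 + 25²) = -338 + (-2/9 + 625) = -338 + 5623/9 = 2581/9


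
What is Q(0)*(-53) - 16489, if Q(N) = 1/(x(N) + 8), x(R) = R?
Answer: -131965/8 ≈ -16496.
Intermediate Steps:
Q(N) = 1/(8 + N) (Q(N) = 1/(N + 8) = 1/(8 + N))
Q(0)*(-53) - 16489 = -53/(8 + 0) - 16489 = -53/8 - 16489 = -131965/8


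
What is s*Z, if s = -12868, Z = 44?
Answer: -566192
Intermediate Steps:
s*Z = -12868*44 = -566192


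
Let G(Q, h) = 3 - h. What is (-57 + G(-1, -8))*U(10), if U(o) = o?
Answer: -460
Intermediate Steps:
(-57 + G(-1, -8))*U(10) = (-57 + (3 - 1*(-8)))*10 = (-57 + (3 + 8))*10 = (-57 + 11)*10 = -46*10 = -460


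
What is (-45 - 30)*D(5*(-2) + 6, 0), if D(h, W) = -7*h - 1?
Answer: -2025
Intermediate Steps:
D(h, W) = -1 - 7*h
(-45 - 30)*D(5*(-2) + 6, 0) = (-45 - 30)*(-1 - 7*(5*(-2) + 6)) = -75*(-1 - 7*(-10 + 6)) = -75*(-1 - 7*(-4)) = -75*(-1 + 28) = -75*27 = -2025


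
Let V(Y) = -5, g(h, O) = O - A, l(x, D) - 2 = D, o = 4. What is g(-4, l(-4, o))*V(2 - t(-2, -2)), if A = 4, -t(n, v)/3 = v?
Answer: -10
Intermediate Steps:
t(n, v) = -3*v
l(x, D) = 2 + D
g(h, O) = -4 + O (g(h, O) = O - 1*4 = O - 4 = -4 + O)
g(-4, l(-4, o))*V(2 - t(-2, -2)) = (-4 + (2 + 4))*(-5) = (-4 + 6)*(-5) = 2*(-5) = -10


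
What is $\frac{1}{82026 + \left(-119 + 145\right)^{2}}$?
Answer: $\frac{1}{82702} \approx 1.2092 \cdot 10^{-5}$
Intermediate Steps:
$\frac{1}{82026 + \left(-119 + 145\right)^{2}} = \frac{1}{82026 + 26^{2}} = \frac{1}{82026 + 676} = \frac{1}{82702}$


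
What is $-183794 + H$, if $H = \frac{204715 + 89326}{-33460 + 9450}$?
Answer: $- \frac{4413187981}{24010} \approx -1.8381 \cdot 10^{5}$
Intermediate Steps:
$H = - \frac{294041}{24010}$ ($H = \frac{294041}{-24010} = 294041 \left(- \frac{1}{24010}\right) = - \frac{294041}{24010} \approx -12.247$)
$-183794 + H = -183794 - \frac{294041}{24010} = - \frac{4413187981}{24010}$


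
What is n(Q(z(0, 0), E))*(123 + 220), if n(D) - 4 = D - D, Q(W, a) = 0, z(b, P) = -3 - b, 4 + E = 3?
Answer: 1372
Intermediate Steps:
E = -1 (E = -4 + 3 = -1)
n(D) = 4 (n(D) = 4 + (D - D) = 4 + 0 = 4)
n(Q(z(0, 0), E))*(123 + 220) = 4*(123 + 220) = 4*343 = 1372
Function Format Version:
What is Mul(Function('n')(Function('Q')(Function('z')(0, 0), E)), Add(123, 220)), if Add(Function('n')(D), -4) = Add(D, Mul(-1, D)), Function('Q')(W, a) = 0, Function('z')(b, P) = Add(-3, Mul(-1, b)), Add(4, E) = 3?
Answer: 1372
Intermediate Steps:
E = -1 (E = Add(-4, 3) = -1)
Function('n')(D) = 4 (Function('n')(D) = Add(4, Add(D, Mul(-1, D))) = Add(4, 0) = 4)
Mul(Function('n')(Function('Q')(Function('z')(0, 0), E)), Add(123, 220)) = Mul(4, Add(123, 220)) = Mul(4, 343) = 1372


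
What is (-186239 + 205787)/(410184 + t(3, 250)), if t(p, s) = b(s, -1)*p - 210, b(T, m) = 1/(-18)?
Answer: 117288/2459843 ≈ 0.047681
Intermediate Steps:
b(T, m) = -1/18
t(p, s) = -210 - p/18 (t(p, s) = -p/18 - 210 = -210 - p/18)
(-186239 + 205787)/(410184 + t(3, 250)) = (-186239 + 205787)/(410184 + (-210 - 1/18*3)) = 19548/(410184 + (-210 - 1/6)) = 19548/(410184 - 1261/6) = 19548/(2459843/6) = 19548*(6/2459843) = 117288/2459843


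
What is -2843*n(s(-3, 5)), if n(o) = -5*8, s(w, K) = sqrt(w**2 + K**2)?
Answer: 113720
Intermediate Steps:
s(w, K) = sqrt(K**2 + w**2)
n(o) = -40
-2843*n(s(-3, 5)) = -2843*(-40) = 113720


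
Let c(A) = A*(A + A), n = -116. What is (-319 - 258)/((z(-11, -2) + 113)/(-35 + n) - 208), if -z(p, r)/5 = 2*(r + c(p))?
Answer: 87127/29121 ≈ 2.9919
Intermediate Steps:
c(A) = 2*A**2 (c(A) = A*(2*A) = 2*A**2)
z(p, r) = -20*p**2 - 10*r (z(p, r) = -10*(r + 2*p**2) = -5*(2*r + 4*p**2) = -20*p**2 - 10*r)
(-319 - 258)/((z(-11, -2) + 113)/(-35 + n) - 208) = (-319 - 258)/(((-20*(-11)**2 - 10*(-2)) + 113)/(-35 - 116) - 208) = -577/(((-20*121 + 20) + 113)/(-151) - 208) = -577/(((-2420 + 20) + 113)*(-1/151) - 208) = -577/((-2400 + 113)*(-1/151) - 208) = -577/(-2287*(-1/151) - 208) = -577/(2287/151 - 208) = -577/(-29121/151) = -577*(-151/29121) = 87127/29121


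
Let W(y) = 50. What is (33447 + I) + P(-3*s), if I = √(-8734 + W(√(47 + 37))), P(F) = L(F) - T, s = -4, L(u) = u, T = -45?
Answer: 33504 + 2*I*√2171 ≈ 33504.0 + 93.188*I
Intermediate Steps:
P(F) = 45 + F (P(F) = F - 1*(-45) = F + 45 = 45 + F)
I = 2*I*√2171 (I = √(-8734 + 50) = √(-8684) = 2*I*√2171 ≈ 93.188*I)
(33447 + I) + P(-3*s) = (33447 + 2*I*√2171) + (45 - 3*(-4)) = (33447 + 2*I*√2171) + (45 + 12) = (33447 + 2*I*√2171) + 57 = 33504 + 2*I*√2171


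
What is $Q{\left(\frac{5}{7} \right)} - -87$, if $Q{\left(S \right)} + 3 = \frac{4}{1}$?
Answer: $88$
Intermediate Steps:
$Q{\left(S \right)} = 1$ ($Q{\left(S \right)} = -3 + \frac{4}{1} = -3 + 4 \cdot 1 = -3 + 4 = 1$)
$Q{\left(\frac{5}{7} \right)} - -87 = 1 - -87 = 1 + 87 = 88$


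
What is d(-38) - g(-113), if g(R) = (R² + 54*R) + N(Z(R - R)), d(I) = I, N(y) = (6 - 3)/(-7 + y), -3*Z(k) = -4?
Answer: -113976/17 ≈ -6704.5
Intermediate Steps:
Z(k) = 4/3 (Z(k) = -⅓*(-4) = 4/3)
N(y) = 3/(-7 + y)
g(R) = -9/17 + R² + 54*R (g(R) = (R² + 54*R) + 3/(-7 + 4/3) = (R² + 54*R) + 3/(-17/3) = (R² + 54*R) + 3*(-3/17) = (R² + 54*R) - 9/17 = -9/17 + R² + 54*R)
d(-38) - g(-113) = -38 - (-9/17 + (-113)² + 54*(-113)) = -38 - (-9/17 + 12769 - 6102) = -38 - 1*113330/17 = -38 - 113330/17 = -113976/17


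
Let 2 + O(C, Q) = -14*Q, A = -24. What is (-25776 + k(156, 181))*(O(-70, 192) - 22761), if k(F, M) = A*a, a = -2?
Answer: 654803328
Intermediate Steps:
O(C, Q) = -2 - 14*Q
k(F, M) = 48 (k(F, M) = -24*(-2) = 48)
(-25776 + k(156, 181))*(O(-70, 192) - 22761) = (-25776 + 48)*((-2 - 14*192) - 22761) = -25728*((-2 - 2688) - 22761) = -25728*(-2690 - 22761) = -25728*(-25451) = 654803328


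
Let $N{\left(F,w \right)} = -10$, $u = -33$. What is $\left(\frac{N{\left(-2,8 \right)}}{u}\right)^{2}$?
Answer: $\frac{100}{1089} \approx 0.091827$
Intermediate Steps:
$\left(\frac{N{\left(-2,8 \right)}}{u}\right)^{2} = \left(- \frac{10}{-33}\right)^{2} = \left(\left(-10\right) \left(- \frac{1}{33}\right)\right)^{2} = \left(\frac{10}{33}\right)^{2} = \frac{100}{1089}$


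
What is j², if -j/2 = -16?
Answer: 1024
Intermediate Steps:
j = 32 (j = -2*(-16) = 32)
j² = 32² = 1024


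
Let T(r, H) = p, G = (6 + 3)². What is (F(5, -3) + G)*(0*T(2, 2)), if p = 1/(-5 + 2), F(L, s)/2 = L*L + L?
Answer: 0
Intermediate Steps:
G = 81 (G = 9² = 81)
F(L, s) = 2*L + 2*L² (F(L, s) = 2*(L*L + L) = 2*(L² + L) = 2*(L + L²) = 2*L + 2*L²)
p = -⅓ (p = 1/(-3) = -⅓ ≈ -0.33333)
T(r, H) = -⅓
(F(5, -3) + G)*(0*T(2, 2)) = (2*5*(1 + 5) + 81)*(0*(-⅓)) = (2*5*6 + 81)*0 = (60 + 81)*0 = 141*0 = 0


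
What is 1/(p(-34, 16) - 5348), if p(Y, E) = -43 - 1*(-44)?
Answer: -1/5347 ≈ -0.00018702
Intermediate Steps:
p(Y, E) = 1 (p(Y, E) = -43 + 44 = 1)
1/(p(-34, 16) - 5348) = 1/(1 - 5348) = 1/(-5347) = -1/5347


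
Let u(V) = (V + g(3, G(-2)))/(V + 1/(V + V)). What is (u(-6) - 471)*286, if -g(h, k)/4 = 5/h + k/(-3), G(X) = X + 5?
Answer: -9803794/73 ≈ -1.3430e+5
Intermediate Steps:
G(X) = 5 + X
g(h, k) = -20/h + 4*k/3 (g(h, k) = -4*(5/h + k/(-3)) = -4*(5/h + k*(-⅓)) = -4*(5/h - k/3) = -20/h + 4*k/3)
u(V) = (-8/3 + V)/(V + 1/(2*V)) (u(V) = (V + (-20/3 + 4*(5 - 2)/3))/(V + 1/(V + V)) = (V + (-20*⅓ + (4/3)*3))/(V + 1/(2*V)) = (V + (-20/3 + 4))/(V + 1/(2*V)) = (V - 8/3)/(V + 1/(2*V)) = (-8/3 + V)/(V + 1/(2*V)))
(u(-6) - 471)*286 = ((⅔)*(-6)*(-8 + 3*(-6))/(1 + 2*(-6)²) - 471)*286 = ((⅔)*(-6)*(-8 - 18)/(1 + 2*36) - 471)*286 = ((⅔)*(-6)*(-26)/(1 + 72) - 471)*286 = ((⅔)*(-6)*(-26)/73 - 471)*286 = ((⅔)*(-6)*(1/73)*(-26) - 471)*286 = (104/73 - 471)*286 = -34279/73*286 = -9803794/73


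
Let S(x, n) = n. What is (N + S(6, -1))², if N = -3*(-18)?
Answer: 2809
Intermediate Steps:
N = 54
(N + S(6, -1))² = (54 - 1)² = 53² = 2809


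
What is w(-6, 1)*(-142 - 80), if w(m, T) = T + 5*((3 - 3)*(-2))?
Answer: -222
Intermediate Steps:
w(m, T) = T (w(m, T) = T + 5*(0*(-2)) = T + 5*0 = T + 0 = T)
w(-6, 1)*(-142 - 80) = 1*(-142 - 80) = 1*(-222) = -222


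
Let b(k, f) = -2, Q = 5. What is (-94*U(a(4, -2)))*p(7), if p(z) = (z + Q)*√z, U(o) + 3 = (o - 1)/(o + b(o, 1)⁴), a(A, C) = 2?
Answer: 9964*√7/3 ≈ 8787.4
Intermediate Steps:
U(o) = -3 + (-1 + o)/(16 + o) (U(o) = -3 + (o - 1)/(o + (-2)⁴) = -3 + (-1 + o)/(o + 16) = -3 + (-1 + o)/(16 + o))
p(z) = √z*(5 + z) (p(z) = (z + 5)*√z = (5 + z)*√z = √z*(5 + z))
(-94*U(a(4, -2)))*p(7) = (-94*(-49 - 2*2)/(16 + 2))*(√7*(5 + 7)) = (-94*(-49 - 4)/18)*(√7*12) = (-47*(-53)/9)*(12*√7) = (-94*(-53/18))*(12*√7) = 2491*(12*√7)/9 = 9964*√7/3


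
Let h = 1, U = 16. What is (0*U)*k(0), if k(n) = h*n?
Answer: 0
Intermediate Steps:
k(n) = n (k(n) = 1*n = n)
(0*U)*k(0) = (0*16)*0 = 0*0 = 0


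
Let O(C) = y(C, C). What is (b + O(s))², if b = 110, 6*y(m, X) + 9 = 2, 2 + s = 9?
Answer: 426409/36 ≈ 11845.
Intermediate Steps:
s = 7 (s = -2 + 9 = 7)
y(m, X) = -7/6 (y(m, X) = -3/2 + (⅙)*2 = -3/2 + ⅓ = -7/6)
O(C) = -7/6
(b + O(s))² = (110 - 7/6)² = (653/6)² = 426409/36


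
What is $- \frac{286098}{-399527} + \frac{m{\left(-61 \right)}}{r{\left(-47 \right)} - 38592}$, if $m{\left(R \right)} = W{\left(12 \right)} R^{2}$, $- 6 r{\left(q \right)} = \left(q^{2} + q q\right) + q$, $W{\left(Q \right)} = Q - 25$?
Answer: $\frac{61151671960}{31419202807} \approx 1.9463$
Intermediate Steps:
$W{\left(Q \right)} = -25 + Q$
$r{\left(q \right)} = - \frac{q^{2}}{3} - \frac{q}{6}$ ($r{\left(q \right)} = - \frac{\left(q^{2} + q q\right) + q}{6} = - \frac{\left(q^{2} + q^{2}\right) + q}{6} = - \frac{2 q^{2} + q}{6} = - \frac{q + 2 q^{2}}{6} = - \frac{q^{2}}{3} - \frac{q}{6}$)
$m{\left(R \right)} = - 13 R^{2}$ ($m{\left(R \right)} = \left(-25 + 12\right) R^{2} = - 13 R^{2}$)
$- \frac{286098}{-399527} + \frac{m{\left(-61 \right)}}{r{\left(-47 \right)} - 38592} = - \frac{286098}{-399527} + \frac{\left(-13\right) \left(-61\right)^{2}}{\left(- \frac{1}{6}\right) \left(-47\right) \left(1 + 2 \left(-47\right)\right) - 38592} = \left(-286098\right) \left(- \frac{1}{399527}\right) + \frac{\left(-13\right) 3721}{\left(- \frac{1}{6}\right) \left(-47\right) \left(1 - 94\right) - 38592} = \frac{286098}{399527} - \frac{48373}{\left(- \frac{1}{6}\right) \left(-47\right) \left(-93\right) - 38592} = \frac{286098}{399527} - \frac{48373}{- \frac{1457}{2} - 38592} = \frac{286098}{399527} - \frac{48373}{- \frac{78641}{2}} = \frac{286098}{399527} - - \frac{96746}{78641} = \frac{286098}{399527} + \frac{96746}{78641} = \frac{61151671960}{31419202807}$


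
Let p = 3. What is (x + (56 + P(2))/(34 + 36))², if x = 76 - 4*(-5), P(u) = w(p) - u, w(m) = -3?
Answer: 45846441/4900 ≈ 9356.4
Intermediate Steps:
P(u) = -3 - u
x = 96 (x = 76 - 1*(-20) = 76 + 20 = 96)
(x + (56 + P(2))/(34 + 36))² = (96 + (56 + (-3 - 1*2))/(34 + 36))² = (96 + (56 + (-3 - 2))/70)² = (96 + (56 - 5)*(1/70))² = (96 + 51*(1/70))² = (96 + 51/70)² = (6771/70)² = 45846441/4900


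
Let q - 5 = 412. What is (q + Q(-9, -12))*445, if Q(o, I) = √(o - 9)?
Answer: 185565 + 1335*I*√2 ≈ 1.8557e+5 + 1888.0*I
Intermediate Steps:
Q(o, I) = √(-9 + o)
q = 417 (q = 5 + 412 = 417)
(q + Q(-9, -12))*445 = (417 + √(-9 - 9))*445 = (417 + √(-18))*445 = (417 + 3*I*√2)*445 = 185565 + 1335*I*√2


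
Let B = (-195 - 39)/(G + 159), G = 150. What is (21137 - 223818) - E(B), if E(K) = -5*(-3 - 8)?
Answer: -202736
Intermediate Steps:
B = -78/103 (B = (-195 - 39)/(150 + 159) = -234/309 = -234*1/309 = -78/103 ≈ -0.75728)
E(K) = 55 (E(K) = -5*(-11) = 55)
(21137 - 223818) - E(B) = (21137 - 223818) - 1*55 = -202681 - 55 = -202736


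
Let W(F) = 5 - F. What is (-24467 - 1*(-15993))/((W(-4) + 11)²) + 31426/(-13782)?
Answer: -32339767/1378200 ≈ -23.465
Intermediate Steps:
(-24467 - 1*(-15993))/((W(-4) + 11)²) + 31426/(-13782) = (-24467 - 1*(-15993))/(((5 - 1*(-4)) + 11)²) + 31426/(-13782) = (-24467 + 15993)/(((5 + 4) + 11)²) + 31426*(-1/13782) = -8474/(9 + 11)² - 15713/6891 = -8474/(20²) - 15713/6891 = -8474/400 - 15713/6891 = -8474*1/400 - 15713/6891 = -4237/200 - 15713/6891 = -32339767/1378200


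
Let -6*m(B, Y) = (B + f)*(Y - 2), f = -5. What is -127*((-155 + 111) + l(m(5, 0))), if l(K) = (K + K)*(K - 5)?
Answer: 5588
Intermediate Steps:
m(B, Y) = -(-5 + B)*(-2 + Y)/6 (m(B, Y) = -(B - 5)*(Y - 2)/6 = -(-5 + B)*(-2 + Y)/6)
l(K) = 2*K*(-5 + K) (l(K) = (2*K)*(-5 + K) = 2*K*(-5 + K))
-127*((-155 + 111) + l(m(5, 0))) = -127*((-155 + 111) + 2*(-5/3 + (1/3)*5 + (5/6)*0 - 1/6*5*0)*(-5 + (-5/3 + (1/3)*5 + (5/6)*0 - 1/6*5*0))) = -127*(-44 + 2*(-5/3 + 5/3 + 0 + 0)*(-5 + (-5/3 + 5/3 + 0 + 0))) = -127*(-44 + 2*0*(-5 + 0)) = -127*(-44 + 2*0*(-5)) = -127*(-44 + 0) = -127*(-44) = 5588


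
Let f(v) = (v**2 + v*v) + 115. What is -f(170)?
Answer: -57915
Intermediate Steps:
f(v) = 115 + 2*v**2 (f(v) = (v**2 + v**2) + 115 = 2*v**2 + 115 = 115 + 2*v**2)
-f(170) = -(115 + 2*170**2) = -(115 + 2*28900) = -(115 + 57800) = -1*57915 = -57915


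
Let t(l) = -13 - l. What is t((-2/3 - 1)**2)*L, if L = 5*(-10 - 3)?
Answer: 9230/9 ≈ 1025.6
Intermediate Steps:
L = -65 (L = 5*(-13) = -65)
t((-2/3 - 1)**2)*L = (-13 - (-2/3 - 1)**2)*(-65) = (-13 - (-5/3)**2)*(-65) = (-13 - 1*25/9)*(-65) = (-13 - 25/9)*(-65) = -142/9*(-65) = 9230/9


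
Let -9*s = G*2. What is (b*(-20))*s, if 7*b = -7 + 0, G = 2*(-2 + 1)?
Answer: 80/9 ≈ 8.8889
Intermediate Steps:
G = -2 (G = 2*(-1) = -2)
s = 4/9 (s = -(-2)*2/9 = -⅑*(-4) = 4/9 ≈ 0.44444)
b = -1 (b = (-7 + 0)/7 = (⅐)*(-7) = -1)
(b*(-20))*s = -1*(-20)*(4/9) = 20*(4/9) = 80/9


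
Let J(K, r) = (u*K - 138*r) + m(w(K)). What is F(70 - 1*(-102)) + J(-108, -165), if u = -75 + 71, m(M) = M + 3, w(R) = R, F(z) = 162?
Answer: 23259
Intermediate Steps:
m(M) = 3 + M
u = -4
J(K, r) = 3 - 138*r - 3*K (J(K, r) = (-4*K - 138*r) + (3 + K) = (-138*r - 4*K) + (3 + K) = 3 - 138*r - 3*K)
F(70 - 1*(-102)) + J(-108, -165) = 162 + (3 - 138*(-165) - 3*(-108)) = 162 + (3 + 22770 + 324) = 162 + 23097 = 23259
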